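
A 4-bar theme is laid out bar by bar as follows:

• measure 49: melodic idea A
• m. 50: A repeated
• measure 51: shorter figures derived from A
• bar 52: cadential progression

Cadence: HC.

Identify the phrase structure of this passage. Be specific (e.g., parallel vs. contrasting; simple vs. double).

Basic idea (m. 49) + its repetition (m. 50) form the presentation; fragmentation and cadence (mm. 51-52) form the continuation — the 4-bar whole is a sentence.

sentence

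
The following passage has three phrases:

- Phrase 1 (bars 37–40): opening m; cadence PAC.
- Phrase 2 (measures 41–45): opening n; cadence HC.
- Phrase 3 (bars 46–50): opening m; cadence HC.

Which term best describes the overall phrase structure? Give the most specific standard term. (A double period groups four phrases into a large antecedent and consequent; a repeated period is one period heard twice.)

phrase group

The final phrase closes with a half cadence, which is not stronger than the preceding half cadence; the 3 phrases lack an overall antecedent–consequent design and so form a phrase group.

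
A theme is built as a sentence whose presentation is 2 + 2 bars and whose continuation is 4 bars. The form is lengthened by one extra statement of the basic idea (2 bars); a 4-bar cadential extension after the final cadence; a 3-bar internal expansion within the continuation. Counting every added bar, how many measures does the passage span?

Basic sentence: 2 + 2 + 4 = 8 bars.
8 (basic form) + 2 (extra statement) + 4 (cadential extension) + 3 (internal expansion) = 17.

17 measures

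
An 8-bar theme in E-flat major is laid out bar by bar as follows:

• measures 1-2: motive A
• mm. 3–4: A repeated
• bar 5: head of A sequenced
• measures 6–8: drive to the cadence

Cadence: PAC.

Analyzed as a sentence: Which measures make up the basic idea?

measures 1–2

The presentation of a sentence is the basic idea (measures 1-2) plus its repetition (mm. 3-4); the basic idea is therefore mm. 1–2.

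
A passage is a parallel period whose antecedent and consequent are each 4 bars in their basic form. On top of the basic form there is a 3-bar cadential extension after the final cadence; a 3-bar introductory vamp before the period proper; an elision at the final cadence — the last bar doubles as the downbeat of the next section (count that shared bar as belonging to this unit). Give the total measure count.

14 measures

Basic parallel period: 4 + 4 = 8 bars.
8 (basic form) + 3 (cadential extension) + 3 (introduction) = 14.
The elision shares a bar with the next section but does not change this unit's count.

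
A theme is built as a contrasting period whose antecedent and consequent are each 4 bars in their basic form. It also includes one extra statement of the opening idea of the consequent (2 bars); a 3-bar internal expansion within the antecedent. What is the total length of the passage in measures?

Basic contrasting period: 4 + 4 = 8 bars.
8 (basic form) + 2 (extra statement) + 3 (internal expansion) = 13.

13 measures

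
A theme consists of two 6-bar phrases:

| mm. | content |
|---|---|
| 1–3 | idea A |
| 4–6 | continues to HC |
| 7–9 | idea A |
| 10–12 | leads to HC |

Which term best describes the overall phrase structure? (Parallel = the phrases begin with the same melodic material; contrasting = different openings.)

Both phrases have the same opening (A) and the same cadence (half cadence): the second is a restatement, not a consequent, so this is a repeated phrase rather than a period.

repeated phrase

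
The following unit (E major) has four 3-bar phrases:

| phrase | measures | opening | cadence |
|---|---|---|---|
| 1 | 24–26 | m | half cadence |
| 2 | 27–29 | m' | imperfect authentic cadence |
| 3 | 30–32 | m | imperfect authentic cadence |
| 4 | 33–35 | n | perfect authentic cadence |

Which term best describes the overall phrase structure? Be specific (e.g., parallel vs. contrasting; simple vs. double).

Four phrases in two halves: the first half (mm. 24-29) ends with an imperfect authentic cadence, the second (measures 30-35) with a perfect authentic cadence — a large antecedent–consequent pair, i.e. a double period.
Phrase 3 begins with the same material as phrase 1, making it parallel.

parallel double period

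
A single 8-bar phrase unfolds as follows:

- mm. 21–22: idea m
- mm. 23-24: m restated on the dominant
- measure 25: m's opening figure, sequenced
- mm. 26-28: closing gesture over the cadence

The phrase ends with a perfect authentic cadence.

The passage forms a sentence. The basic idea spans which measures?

The presentation of a sentence is the basic idea (mm. 21-22) plus its repetition (bars 23–24); the basic idea is therefore bars 21-22.

measures 21–22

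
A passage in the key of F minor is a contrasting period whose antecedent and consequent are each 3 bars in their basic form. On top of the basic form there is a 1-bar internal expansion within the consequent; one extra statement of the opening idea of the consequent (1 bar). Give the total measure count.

8 measures

Basic contrasting period: 3 + 3 = 6 bars.
6 (basic form) + 1 (internal expansion) + 1 (extra statement) = 8.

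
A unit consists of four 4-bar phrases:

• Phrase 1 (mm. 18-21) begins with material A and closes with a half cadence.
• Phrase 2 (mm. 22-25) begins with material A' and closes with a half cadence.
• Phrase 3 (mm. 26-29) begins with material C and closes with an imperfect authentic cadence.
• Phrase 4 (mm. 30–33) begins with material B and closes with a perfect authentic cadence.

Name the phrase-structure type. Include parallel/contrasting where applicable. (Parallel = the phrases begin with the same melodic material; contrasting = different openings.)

Four phrases in two halves: the first half (mm. 18–25) ends with a half cadence, the second (mm. 26–33) with a perfect authentic cadence — a large antecedent–consequent pair, i.e. a double period.
Phrase 3 begins with different material from phrase 1, making it contrasting.

contrasting double period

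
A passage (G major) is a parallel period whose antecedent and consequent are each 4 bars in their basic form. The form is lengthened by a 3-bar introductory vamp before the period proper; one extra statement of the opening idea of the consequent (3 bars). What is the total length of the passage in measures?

Basic parallel period: 4 + 4 = 8 bars.
8 (basic form) + 3 (introduction) + 3 (extra statement) = 14.

14 measures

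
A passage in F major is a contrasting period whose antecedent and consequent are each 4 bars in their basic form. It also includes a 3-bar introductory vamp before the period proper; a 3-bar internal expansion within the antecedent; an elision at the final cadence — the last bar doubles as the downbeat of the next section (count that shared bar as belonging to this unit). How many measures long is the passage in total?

Basic contrasting period: 4 + 4 = 8 bars.
8 (basic form) + 3 (introduction) + 3 (internal expansion) = 14.
The elision shares a bar with the next section but does not change this unit's count.

14 measures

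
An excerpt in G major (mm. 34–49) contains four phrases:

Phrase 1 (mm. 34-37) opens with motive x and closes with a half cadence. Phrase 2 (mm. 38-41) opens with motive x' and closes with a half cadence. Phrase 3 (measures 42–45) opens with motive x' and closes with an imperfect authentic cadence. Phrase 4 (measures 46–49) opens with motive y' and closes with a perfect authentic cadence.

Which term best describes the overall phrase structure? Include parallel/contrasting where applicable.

parallel double period

Four phrases in two halves: the first half (mm. 34-41) ends with a half cadence, the second (mm. 42–49) with a perfect authentic cadence — a large antecedent–consequent pair, i.e. a double period.
Phrase 3 begins with the same material as phrase 1, making it parallel.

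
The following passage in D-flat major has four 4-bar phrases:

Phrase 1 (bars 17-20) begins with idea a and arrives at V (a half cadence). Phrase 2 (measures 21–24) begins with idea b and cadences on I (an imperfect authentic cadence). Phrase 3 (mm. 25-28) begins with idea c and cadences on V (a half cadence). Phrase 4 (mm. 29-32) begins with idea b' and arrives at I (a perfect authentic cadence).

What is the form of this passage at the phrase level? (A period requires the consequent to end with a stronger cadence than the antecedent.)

contrasting double period

Four phrases in two halves: the first half (mm. 17–24) ends with an imperfect authentic cadence, the second (mm. 25–32) with a perfect authentic cadence — a large antecedent–consequent pair, i.e. a double period.
Phrase 3 begins with different material from phrase 1, making it contrasting.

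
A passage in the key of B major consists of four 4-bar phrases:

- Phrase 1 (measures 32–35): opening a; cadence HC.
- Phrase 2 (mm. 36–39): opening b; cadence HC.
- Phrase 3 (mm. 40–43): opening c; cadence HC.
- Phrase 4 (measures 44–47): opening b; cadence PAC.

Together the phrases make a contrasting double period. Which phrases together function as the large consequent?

In a double period the first pair of phrases (ending half cadence) is the large antecedent and the second pair (ending perfect authentic cadence) is the large consequent; the consequent is phrases 3 and 4.

phrases 3 and 4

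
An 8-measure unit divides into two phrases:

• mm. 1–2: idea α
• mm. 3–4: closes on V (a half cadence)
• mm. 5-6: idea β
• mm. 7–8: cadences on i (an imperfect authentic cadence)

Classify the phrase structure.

contrasting period

Phrase 1 ends with a half cadence (weaker) and phrase 2 with an imperfect authentic cadence (stronger): antecedent + consequent = a period.
The two phrases open with different material (α / β), so the period is contrasting.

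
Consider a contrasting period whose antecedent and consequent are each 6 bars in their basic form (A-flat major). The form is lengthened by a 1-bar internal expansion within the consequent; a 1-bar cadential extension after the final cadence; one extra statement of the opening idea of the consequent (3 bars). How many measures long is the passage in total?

17 measures

Basic contrasting period: 6 + 6 = 12 bars.
12 (basic form) + 1 (internal expansion) + 1 (cadential extension) + 3 (extra statement) = 17.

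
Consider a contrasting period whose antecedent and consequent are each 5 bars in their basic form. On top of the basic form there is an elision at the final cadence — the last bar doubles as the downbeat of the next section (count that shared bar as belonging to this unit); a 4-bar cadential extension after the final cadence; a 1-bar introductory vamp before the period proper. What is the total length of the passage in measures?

Basic contrasting period: 5 + 5 = 10 bars.
10 (basic form) + 4 (cadential extension) + 1 (introduction) = 15.
The elision shares a bar with the next section but does not change this unit's count.

15 measures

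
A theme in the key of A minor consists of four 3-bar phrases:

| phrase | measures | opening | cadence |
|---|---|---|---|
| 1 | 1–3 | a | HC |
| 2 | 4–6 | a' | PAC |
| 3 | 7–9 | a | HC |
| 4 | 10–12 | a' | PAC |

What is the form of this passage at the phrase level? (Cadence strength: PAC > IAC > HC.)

repeated period

The cadence pattern HC–PAC–HC–PAC is weak–strong twice, and phrases 3–4 restate phrases 1–2: a period heard twice, not a double period (which would end weakly at phrase 2).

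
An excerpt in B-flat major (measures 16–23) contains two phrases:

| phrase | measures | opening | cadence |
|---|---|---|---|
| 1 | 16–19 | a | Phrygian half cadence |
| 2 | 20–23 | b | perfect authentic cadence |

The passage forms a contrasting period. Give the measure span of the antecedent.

measures 16–19

The phrase ending with the weaker cadence (Phrygian half cadence) is the antecedent; the one ending more conclusively (perfect authentic cadence) is the consequent. The antecedent is measures 16–19.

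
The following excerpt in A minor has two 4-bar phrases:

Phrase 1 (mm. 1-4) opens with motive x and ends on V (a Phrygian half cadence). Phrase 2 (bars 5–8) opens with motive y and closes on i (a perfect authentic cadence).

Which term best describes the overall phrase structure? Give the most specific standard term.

Phrase 1 ends with a Phrygian half cadence (weaker) and phrase 2 with a perfect authentic cadence (stronger): antecedent + consequent = a period.
The two phrases open with different material (x / y), so the period is contrasting.

contrasting period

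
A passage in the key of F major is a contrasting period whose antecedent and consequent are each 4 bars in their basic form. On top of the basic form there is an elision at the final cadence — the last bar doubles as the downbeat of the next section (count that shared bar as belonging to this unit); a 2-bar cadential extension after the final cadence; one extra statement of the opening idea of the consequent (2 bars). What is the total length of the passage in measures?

Basic contrasting period: 4 + 4 = 8 bars.
8 (basic form) + 2 (cadential extension) + 2 (extra statement) = 12.
The elision shares a bar with the next section but does not change this unit's count.

12 measures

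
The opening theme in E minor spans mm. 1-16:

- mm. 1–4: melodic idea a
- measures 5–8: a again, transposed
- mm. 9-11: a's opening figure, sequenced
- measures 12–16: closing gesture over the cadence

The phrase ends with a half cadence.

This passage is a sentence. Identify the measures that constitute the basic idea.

The presentation of a sentence is the basic idea (measures 1–4) plus its repetition (mm. 5-8); the basic idea is therefore mm. 1–4.

measures 1–4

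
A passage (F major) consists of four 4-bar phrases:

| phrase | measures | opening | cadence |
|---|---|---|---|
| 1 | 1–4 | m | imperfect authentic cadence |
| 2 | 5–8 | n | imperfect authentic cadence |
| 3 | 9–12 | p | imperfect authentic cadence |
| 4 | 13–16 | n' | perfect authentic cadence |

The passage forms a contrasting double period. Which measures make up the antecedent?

In a double period the four phrases pair into a large antecedent (phrases 1–2, ending imperfect authentic cadence) and a large consequent (phrases 3–4, ending perfect authentic cadence). The antecedent spans measures 1–8.

measures 1–8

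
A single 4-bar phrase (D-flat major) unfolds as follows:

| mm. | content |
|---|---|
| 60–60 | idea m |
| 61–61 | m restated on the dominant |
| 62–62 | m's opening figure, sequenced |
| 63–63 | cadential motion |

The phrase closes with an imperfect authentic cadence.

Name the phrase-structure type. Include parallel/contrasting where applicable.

sentence

Basic idea (m. 60) + its repetition (m. 61) form the presentation; fragmentation and cadence (measures 62–63) form the continuation — the 4-bar whole is a sentence.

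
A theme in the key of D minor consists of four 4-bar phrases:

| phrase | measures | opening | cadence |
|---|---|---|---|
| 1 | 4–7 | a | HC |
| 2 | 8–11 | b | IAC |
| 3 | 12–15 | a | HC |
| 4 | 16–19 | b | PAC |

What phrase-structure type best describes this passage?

Four phrases in two halves: the first half (mm. 4–11) ends with an imperfect authentic cadence, the second (measures 12–19) with a perfect authentic cadence — a large antecedent–consequent pair, i.e. a double period.
Phrase 3 begins with the same material as phrase 1, making it parallel.

parallel double period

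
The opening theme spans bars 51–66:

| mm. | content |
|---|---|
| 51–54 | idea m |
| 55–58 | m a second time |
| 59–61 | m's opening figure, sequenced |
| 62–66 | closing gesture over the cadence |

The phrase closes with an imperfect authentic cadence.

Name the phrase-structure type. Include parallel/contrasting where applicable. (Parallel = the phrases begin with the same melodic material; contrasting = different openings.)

Basic idea (mm. 51-54) + its repetition (mm. 55-58) form the presentation; fragmentation and cadence (bars 59-66) form the continuation — the 16-bar whole is a sentence.

sentence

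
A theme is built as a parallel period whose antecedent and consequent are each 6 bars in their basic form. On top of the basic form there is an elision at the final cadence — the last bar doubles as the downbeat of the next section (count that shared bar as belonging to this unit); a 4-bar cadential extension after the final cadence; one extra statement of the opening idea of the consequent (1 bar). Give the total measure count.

Basic parallel period: 6 + 6 = 12 bars.
12 (basic form) + 4 (cadential extension) + 1 (extra statement) = 17.
The elision shares a bar with the next section but does not change this unit's count.

17 measures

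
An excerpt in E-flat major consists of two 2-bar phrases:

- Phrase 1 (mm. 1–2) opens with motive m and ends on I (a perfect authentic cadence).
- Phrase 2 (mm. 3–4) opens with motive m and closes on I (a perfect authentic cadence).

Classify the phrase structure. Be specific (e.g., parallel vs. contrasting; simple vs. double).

Both phrases have the same opening (m) and the same cadence (perfect authentic cadence): the second is a restatement, not a consequent, so this is a repeated phrase rather than a period.

repeated phrase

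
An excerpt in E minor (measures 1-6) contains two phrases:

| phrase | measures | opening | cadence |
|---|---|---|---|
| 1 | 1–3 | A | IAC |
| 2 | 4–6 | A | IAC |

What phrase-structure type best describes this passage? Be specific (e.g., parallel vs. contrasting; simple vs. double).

repeated phrase

Both phrases have the same opening (A) and the same cadence (imperfect authentic cadence): the second is a restatement, not a consequent, so this is a repeated phrase rather than a period.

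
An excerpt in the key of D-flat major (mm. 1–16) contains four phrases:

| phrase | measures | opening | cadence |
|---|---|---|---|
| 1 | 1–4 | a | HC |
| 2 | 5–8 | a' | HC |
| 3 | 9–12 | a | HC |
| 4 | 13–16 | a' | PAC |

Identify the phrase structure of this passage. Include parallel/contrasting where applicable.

parallel double period

Four phrases in two halves: the first half (mm. 1-8) ends with a half cadence, the second (mm. 9–16) with a perfect authentic cadence — a large antecedent–consequent pair, i.e. a double period.
Phrase 3 begins with the same material as phrase 1, making it parallel.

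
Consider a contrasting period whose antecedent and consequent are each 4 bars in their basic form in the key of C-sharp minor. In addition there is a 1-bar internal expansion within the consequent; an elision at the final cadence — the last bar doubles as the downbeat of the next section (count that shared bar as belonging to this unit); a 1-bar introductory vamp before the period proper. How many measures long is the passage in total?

Basic contrasting period: 4 + 4 = 8 bars.
8 (basic form) + 1 (internal expansion) + 1 (introduction) = 10.
The elision shares a bar with the next section but does not change this unit's count.

10 measures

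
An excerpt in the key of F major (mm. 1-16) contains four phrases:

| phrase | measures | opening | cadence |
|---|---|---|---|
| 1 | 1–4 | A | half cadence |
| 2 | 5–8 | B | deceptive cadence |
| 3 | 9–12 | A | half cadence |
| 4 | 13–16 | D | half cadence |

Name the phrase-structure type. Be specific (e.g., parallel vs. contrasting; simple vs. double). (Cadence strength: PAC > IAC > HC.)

phrase group

Phrase 4 ends with a half cadence, no stronger than phrase 2's deceptive cadence, so the four phrases do not form a double period; nor do phrases 3–4 duplicate 1–2, so it is not a repeated period. With no phrase reaching a conclusive cadence, the passage is a phrase group.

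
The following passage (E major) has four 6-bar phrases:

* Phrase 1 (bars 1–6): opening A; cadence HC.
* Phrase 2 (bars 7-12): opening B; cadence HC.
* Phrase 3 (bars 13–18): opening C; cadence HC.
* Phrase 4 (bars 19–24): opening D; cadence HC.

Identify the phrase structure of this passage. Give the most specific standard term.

phrase group

Phrase 4 ends with a half cadence, no stronger than phrase 2's half cadence, so the four phrases do not form a double period; nor do phrases 3–4 duplicate 1–2, so it is not a repeated period. With no phrase reaching a conclusive cadence, the passage is a phrase group.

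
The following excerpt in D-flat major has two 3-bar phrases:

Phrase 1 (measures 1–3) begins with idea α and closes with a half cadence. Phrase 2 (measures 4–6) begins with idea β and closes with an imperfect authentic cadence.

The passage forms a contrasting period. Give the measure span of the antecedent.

The phrase ending with the weaker cadence (half cadence) is the antecedent; the one ending more conclusively (imperfect authentic cadence) is the consequent. The antecedent is measures 1–3.

measures 1–3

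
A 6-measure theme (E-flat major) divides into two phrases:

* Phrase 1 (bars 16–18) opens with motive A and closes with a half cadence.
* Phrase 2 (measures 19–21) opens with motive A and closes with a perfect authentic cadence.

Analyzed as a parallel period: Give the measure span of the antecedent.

The antecedent is the phrase ending with the weaker cadence (half cadence, phrase 1) and the consequent the one ending more conclusively (perfect authentic cadence, phrase 2); the antecedent is mm. 16–18.

measures 16–18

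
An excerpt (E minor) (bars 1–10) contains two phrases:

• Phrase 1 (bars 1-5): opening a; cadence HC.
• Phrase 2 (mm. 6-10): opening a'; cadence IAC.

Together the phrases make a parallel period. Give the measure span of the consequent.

measures 6–10

The phrase ending with the weaker cadence (half cadence) is the antecedent; the one ending more conclusively (imperfect authentic cadence) is the consequent. The consequent is measures 6–10.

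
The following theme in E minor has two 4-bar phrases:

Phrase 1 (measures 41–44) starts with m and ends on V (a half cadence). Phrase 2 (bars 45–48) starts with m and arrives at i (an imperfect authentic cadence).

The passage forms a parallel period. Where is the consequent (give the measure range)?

The antecedent is the phrase ending with the weaker cadence (half cadence, phrase 1) and the consequent the one ending more conclusively (imperfect authentic cadence, phrase 2); the consequent is mm. 45–48.

measures 45–48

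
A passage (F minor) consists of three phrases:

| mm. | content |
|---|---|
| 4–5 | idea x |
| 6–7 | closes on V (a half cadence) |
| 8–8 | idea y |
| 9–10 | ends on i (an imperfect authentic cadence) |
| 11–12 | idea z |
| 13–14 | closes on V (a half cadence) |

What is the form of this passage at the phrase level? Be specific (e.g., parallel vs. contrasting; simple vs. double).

phrase group

The final phrase closes with a half cadence, which is not stronger than the preceding imperfect authentic cadence; the 3 phrases lack an overall antecedent–consequent design and so form a phrase group.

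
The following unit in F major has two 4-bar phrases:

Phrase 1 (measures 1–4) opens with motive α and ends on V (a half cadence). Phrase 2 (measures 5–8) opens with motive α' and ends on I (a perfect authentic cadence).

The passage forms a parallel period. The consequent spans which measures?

measures 5–8

The antecedent is the phrase ending with the weaker cadence (half cadence, phrase 1) and the consequent the one ending more conclusively (perfect authentic cadence, phrase 2); the consequent is measures 5–8.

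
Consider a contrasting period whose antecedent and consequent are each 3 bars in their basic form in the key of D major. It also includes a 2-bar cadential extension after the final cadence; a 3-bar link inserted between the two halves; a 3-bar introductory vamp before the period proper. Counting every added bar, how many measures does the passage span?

14 measures

Basic contrasting period: 3 + 3 = 6 bars.
6 (basic form) + 2 (cadential extension) + 3 (link) + 3 (introduction) = 14.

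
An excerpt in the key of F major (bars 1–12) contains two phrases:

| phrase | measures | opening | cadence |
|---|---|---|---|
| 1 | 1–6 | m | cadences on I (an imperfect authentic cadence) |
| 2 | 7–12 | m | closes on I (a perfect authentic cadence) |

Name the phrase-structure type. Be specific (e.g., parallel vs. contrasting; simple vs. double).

parallel period

Phrase 1 ends with an imperfect authentic cadence (weaker) and phrase 2 with a perfect authentic cadence (stronger): antecedent + consequent = a period.
The two phrases open with the same material (m / m), so the period is parallel.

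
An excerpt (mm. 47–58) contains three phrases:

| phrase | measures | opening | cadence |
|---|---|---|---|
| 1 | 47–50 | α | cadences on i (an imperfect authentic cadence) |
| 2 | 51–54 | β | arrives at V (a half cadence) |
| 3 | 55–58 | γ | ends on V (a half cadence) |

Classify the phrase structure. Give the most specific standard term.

The final phrase closes with a half cadence, which is not stronger than the preceding half cadence; the 3 phrases lack an overall antecedent–consequent design and so form a phrase group.

phrase group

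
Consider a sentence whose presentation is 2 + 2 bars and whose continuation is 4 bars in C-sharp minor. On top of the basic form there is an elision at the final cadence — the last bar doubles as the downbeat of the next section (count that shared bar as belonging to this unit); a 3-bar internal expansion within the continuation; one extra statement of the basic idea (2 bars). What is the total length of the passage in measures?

Basic sentence: 2 + 2 + 4 = 8 bars.
8 (basic form) + 3 (internal expansion) + 2 (extra statement) = 13.
The elision shares a bar with the next section but does not change this unit's count.

13 measures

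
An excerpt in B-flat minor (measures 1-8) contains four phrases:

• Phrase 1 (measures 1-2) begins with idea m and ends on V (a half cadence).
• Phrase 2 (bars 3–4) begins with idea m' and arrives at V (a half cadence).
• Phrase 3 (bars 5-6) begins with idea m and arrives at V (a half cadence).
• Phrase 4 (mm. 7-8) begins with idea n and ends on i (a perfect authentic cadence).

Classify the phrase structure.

parallel double period

Four phrases in two halves: the first half (bars 1–4) ends with a half cadence, the second (measures 5-8) with a perfect authentic cadence — a large antecedent–consequent pair, i.e. a double period.
Phrase 3 begins with the same material as phrase 1, making it parallel.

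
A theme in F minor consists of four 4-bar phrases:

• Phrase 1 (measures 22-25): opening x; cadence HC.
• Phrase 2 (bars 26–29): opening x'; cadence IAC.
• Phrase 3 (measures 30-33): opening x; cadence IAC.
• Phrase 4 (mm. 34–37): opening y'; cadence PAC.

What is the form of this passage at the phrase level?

parallel double period

Four phrases in two halves: the first half (mm. 22-29) ends with an imperfect authentic cadence, the second (mm. 30–37) with a perfect authentic cadence — a large antecedent–consequent pair, i.e. a double period.
Phrase 3 begins with the same material as phrase 1, making it parallel.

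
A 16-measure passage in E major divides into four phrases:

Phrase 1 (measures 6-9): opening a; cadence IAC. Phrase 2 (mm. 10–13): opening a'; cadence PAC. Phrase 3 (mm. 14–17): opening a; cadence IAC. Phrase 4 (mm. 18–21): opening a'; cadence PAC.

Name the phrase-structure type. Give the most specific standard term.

The cadence pattern IAC–PAC–IAC–PAC is weak–strong twice, and phrases 3–4 restate phrases 1–2: a period heard twice, not a double period (which would end weakly at phrase 2).

repeated period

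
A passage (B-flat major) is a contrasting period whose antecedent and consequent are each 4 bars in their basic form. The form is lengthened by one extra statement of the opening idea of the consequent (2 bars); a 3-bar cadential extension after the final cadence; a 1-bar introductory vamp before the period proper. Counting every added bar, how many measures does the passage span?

Basic contrasting period: 4 + 4 = 8 bars.
8 (basic form) + 2 (extra statement) + 3 (cadential extension) + 1 (introduction) = 14.

14 measures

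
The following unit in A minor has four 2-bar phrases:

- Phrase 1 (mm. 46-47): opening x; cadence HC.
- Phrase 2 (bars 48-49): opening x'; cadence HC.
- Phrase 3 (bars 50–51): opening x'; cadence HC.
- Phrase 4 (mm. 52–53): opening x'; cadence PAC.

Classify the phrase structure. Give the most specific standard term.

parallel double period

Four phrases in two halves: the first half (mm. 46–49) ends with a half cadence, the second (measures 50-53) with a perfect authentic cadence — a large antecedent–consequent pair, i.e. a double period.
Phrase 3 begins with the same material as phrase 1, making it parallel.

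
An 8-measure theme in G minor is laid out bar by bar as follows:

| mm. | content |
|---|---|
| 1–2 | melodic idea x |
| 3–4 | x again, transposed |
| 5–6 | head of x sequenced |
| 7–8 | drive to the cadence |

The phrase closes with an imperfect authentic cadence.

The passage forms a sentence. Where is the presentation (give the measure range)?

measures 1–4

The presentation of a sentence is the basic idea (mm. 1–2) plus its repetition (measures 3–4); the presentation is therefore bars 1-4.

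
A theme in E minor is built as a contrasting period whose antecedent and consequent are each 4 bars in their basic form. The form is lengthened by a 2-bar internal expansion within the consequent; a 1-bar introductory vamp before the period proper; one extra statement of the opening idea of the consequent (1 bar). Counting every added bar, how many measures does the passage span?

12 measures

Basic contrasting period: 4 + 4 = 8 bars.
8 (basic form) + 2 (internal expansion) + 1 (introduction) + 1 (extra statement) = 12.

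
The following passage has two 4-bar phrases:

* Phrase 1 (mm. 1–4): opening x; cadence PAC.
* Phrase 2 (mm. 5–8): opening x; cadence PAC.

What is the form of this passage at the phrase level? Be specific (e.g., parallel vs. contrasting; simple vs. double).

Both phrases have the same opening (x) and the same cadence (perfect authentic cadence): the second is a restatement, not a consequent, so this is a repeated phrase rather than a period.

repeated phrase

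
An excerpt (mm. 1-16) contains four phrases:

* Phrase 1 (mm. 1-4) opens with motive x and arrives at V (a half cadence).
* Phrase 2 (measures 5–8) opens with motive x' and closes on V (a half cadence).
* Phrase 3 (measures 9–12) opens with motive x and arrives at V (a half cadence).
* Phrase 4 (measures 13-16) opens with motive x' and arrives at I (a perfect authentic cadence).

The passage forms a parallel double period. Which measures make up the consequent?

In a double period the four phrases pair into a large antecedent (phrases 1–2, ending half cadence) and a large consequent (phrases 3–4, ending perfect authentic cadence). The consequent spans mm. 9-16.

measures 9–16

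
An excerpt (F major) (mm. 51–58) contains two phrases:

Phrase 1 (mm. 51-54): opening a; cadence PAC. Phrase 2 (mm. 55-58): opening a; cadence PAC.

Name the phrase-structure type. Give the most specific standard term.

repeated phrase

Both phrases have the same opening (a) and the same cadence (perfect authentic cadence): the second is a restatement, not a consequent, so this is a repeated phrase rather than a period.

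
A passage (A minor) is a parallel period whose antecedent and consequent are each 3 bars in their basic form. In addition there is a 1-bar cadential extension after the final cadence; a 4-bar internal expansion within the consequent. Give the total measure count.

Basic parallel period: 3 + 3 = 6 bars.
6 (basic form) + 1 (cadential extension) + 4 (internal expansion) = 11.

11 measures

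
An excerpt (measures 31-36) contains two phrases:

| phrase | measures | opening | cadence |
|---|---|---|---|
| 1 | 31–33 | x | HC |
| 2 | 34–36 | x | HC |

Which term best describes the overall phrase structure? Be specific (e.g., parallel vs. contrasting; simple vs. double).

repeated phrase

Both phrases have the same opening (x) and the same cadence (half cadence): the second is a restatement, not a consequent, so this is a repeated phrase rather than a period.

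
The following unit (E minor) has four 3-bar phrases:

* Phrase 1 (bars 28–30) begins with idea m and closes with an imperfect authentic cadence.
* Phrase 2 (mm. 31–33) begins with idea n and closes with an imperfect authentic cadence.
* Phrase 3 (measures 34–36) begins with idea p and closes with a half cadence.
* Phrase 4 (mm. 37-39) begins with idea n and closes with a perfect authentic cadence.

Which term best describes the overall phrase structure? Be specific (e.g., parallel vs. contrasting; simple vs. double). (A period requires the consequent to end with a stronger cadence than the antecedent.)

Four phrases in two halves: the first half (mm. 28–33) ends with an imperfect authentic cadence, the second (measures 34–39) with a perfect authentic cadence — a large antecedent–consequent pair, i.e. a double period.
Phrase 3 begins with different material from phrase 1, making it contrasting.

contrasting double period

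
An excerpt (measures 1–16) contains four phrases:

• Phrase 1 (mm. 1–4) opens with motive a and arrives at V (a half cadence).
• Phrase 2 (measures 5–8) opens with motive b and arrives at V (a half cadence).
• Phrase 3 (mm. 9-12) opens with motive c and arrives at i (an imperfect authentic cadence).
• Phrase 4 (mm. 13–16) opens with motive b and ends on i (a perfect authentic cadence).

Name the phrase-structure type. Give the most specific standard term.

Four phrases in two halves: the first half (bars 1–8) ends with a half cadence, the second (mm. 9-16) with a perfect authentic cadence — a large antecedent–consequent pair, i.e. a double period.
Phrase 3 begins with different material from phrase 1, making it contrasting.

contrasting double period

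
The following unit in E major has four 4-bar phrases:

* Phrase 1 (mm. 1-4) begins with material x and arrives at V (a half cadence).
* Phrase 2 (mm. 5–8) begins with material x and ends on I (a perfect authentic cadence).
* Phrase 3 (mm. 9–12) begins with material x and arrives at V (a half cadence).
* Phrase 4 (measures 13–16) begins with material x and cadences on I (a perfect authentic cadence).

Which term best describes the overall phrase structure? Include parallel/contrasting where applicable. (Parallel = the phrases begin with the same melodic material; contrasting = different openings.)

The cadence pattern HC–PAC–HC–PAC is weak–strong twice, and phrases 3–4 restate phrases 1–2: a period heard twice, not a double period (which would end weakly at phrase 2).

repeated period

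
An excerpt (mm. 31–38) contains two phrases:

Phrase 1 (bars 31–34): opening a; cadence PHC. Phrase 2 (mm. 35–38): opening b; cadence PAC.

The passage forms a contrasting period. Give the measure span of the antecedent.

The phrase ending with the weaker cadence (Phrygian half cadence) is the antecedent; the one ending more conclusively (perfect authentic cadence) is the consequent. The antecedent is measures 31–34.

measures 31–34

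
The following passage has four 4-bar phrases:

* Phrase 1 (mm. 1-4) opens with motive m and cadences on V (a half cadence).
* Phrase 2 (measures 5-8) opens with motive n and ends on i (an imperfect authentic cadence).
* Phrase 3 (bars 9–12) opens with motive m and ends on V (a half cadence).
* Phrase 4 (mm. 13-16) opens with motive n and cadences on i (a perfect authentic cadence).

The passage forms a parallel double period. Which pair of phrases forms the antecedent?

In a double period the first pair of phrases (ending imperfect authentic cadence) is the large antecedent and the second pair (ending perfect authentic cadence) is the large consequent; the antecedent is phrases 1 and 2.

phrases 1 and 2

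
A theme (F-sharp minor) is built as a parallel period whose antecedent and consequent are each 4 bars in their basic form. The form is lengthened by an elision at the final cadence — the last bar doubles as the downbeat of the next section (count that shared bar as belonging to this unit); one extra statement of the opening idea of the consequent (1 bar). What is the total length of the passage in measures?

9 measures

Basic parallel period: 4 + 4 = 8 bars.
8 (basic form) + 1 (extra statement) = 9.
The elision shares a bar with the next section but does not change this unit's count.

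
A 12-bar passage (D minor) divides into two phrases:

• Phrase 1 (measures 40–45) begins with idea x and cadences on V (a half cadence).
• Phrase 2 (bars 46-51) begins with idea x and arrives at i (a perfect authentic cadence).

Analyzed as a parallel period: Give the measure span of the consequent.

measures 46–51

The antecedent is the phrase ending with the weaker cadence (half cadence, phrase 1) and the consequent the one ending more conclusively (perfect authentic cadence, phrase 2); the consequent is mm. 46–51.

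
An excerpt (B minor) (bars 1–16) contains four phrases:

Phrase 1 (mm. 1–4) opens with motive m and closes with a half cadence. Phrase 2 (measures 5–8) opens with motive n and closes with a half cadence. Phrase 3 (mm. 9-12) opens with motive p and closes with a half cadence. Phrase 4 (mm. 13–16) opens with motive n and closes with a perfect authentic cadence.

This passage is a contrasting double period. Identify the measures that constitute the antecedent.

measures 1–8

In a double period the four phrases pair into a large antecedent (phrases 1–2, ending half cadence) and a large consequent (phrases 3–4, ending perfect authentic cadence). The antecedent spans mm. 1-8.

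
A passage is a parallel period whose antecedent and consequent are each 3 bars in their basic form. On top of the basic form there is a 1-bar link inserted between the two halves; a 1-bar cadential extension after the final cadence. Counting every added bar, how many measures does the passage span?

Basic parallel period: 3 + 3 = 6 bars.
6 (basic form) + 1 (link) + 1 (cadential extension) = 8.

8 measures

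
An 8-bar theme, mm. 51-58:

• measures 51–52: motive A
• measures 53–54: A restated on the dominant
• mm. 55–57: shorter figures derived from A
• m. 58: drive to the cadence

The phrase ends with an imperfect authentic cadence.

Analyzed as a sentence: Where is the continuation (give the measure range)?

measures 55–58

After the presentation (mm. 51–54), the continuation covers the fragmentation through the cadence: bars 55–58.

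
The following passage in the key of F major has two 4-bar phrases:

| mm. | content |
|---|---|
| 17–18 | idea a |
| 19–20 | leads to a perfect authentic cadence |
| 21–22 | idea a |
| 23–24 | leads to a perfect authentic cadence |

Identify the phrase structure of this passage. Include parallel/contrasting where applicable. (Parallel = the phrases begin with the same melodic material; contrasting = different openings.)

repeated phrase

Both phrases have the same opening (a) and the same cadence (perfect authentic cadence): the second is a restatement, not a consequent, so this is a repeated phrase rather than a period.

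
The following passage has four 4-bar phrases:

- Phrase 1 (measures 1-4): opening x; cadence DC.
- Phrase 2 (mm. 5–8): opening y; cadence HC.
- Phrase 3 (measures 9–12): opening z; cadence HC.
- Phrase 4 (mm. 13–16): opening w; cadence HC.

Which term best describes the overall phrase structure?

Phrase 4 ends with a half cadence, no stronger than phrase 2's half cadence, so the four phrases do not form a double period; nor do phrases 3–4 duplicate 1–2, so it is not a repeated period. With no phrase reaching a conclusive cadence, the passage is a phrase group.

phrase group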